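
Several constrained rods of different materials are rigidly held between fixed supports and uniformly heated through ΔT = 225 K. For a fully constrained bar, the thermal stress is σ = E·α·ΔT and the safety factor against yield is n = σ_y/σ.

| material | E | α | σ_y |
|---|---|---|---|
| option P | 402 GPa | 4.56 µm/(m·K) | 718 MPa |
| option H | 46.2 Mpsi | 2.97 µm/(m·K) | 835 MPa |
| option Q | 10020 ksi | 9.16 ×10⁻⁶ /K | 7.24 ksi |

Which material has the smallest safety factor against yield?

With everything in SI (GPa, ×10⁻⁶/K, MPa):
  option P: E = 402.0, α = 4.56, σ_y = 718.0 → σ = 412 MPa, n = 1.74
  option H: E = 318.5, α = 2.97, σ_y = 835.0 → σ = 213 MPa, n = 3.92
  option Q: E = 69.09, α = 9.16, σ_y = 49.92 → σ = 142 MPa, n = 0.351
The minimum is option Q at n = 0.351.

option Q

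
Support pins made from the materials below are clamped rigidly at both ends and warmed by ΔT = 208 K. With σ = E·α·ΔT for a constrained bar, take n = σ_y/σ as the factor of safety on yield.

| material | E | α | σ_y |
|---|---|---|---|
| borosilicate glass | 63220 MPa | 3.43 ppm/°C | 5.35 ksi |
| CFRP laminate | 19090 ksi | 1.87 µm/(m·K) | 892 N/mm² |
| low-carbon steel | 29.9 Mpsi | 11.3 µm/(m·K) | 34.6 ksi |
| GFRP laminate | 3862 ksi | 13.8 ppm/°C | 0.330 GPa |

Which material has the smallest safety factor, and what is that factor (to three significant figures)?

With everything in SI (GPa, ×10⁻⁶/K, MPa):
  borosilicate glass: E = 63.22, α = 3.43, σ_y = 36.89 → σ = 45.1 MPa, n = 0.818
  CFRP laminate: E = 131.6, α = 1.87, σ_y = 892.0 → σ = 51.2 MPa, n = 17.4
  low-carbon steel: E = 206.2, α = 11.3, σ_y = 238.6 → σ = 485 MPa, n = 0.492
  GFRP laminate: E = 26.63, α = 13.8, σ_y = 330.0 → σ = 76.4 MPa, n = 4.32
Smallest n: low-carbon steel with n = 0.492.

low-carbon steel, n = 0.492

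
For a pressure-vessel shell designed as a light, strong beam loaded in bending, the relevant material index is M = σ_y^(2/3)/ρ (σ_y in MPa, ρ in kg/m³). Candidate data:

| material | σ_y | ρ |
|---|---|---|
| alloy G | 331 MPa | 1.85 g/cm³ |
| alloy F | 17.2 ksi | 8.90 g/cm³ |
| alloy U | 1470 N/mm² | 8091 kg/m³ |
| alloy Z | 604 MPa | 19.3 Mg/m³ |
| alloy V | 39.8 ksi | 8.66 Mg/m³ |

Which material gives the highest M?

alloy G

In SI units:
  alloy G: σ_y = 331.0 MPa, ρ = 1850 kg/m³
  alloy F: σ_y = 118.6 MPa, ρ = 8900 kg/m³
  alloy U: σ_y = 1470 MPa, ρ = 8091 kg/m³
  alloy Z: σ_y = 604.0 MPa, ρ = 19300 kg/m³
  alloy V: σ_y = 274.4 MPa, ρ = 8660 kg/m³
  alloy G: M = 25.9×10⁻³
  alloy U: M = 16.0×10⁻³
  alloy V: M = 4.88×10⁻³
  alloy Z: M = 3.70×10⁻³
  alloy F: M = 2.71×10⁻³
Alloy G ranks first.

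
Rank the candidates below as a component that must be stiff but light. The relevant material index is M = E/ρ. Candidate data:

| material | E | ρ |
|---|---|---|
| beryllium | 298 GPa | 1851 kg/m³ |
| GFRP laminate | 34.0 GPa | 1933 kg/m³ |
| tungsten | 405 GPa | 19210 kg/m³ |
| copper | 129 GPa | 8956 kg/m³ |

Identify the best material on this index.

Computing M directly (units already consistent):
  beryllium: M = 161 MN·m/kg
  tungsten: M = 21.1 MN·m/kg
  GFRP laminate: M = 17.6 MN·m/kg
  copper: M = 14.4 MN·m/kg
Beryllium ranks first.

beryllium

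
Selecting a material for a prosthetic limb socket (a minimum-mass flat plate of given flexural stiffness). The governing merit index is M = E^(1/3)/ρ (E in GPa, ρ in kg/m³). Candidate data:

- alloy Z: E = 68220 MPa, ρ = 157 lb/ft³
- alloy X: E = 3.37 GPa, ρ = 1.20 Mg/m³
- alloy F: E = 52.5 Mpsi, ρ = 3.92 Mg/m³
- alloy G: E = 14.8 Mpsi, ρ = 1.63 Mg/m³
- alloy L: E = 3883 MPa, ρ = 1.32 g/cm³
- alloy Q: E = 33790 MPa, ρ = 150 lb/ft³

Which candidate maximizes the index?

alloy G

Normalizing units and computing the index:
  alloy Z: E = 68.22 GPa, ρ = 2515 kg/m³
  alloy X: E = 3.370 GPa, ρ = 1200 kg/m³
  alloy F: E = 362.0 GPa, ρ = 3920 kg/m³
  alloy G: E = 102.0 GPa, ρ = 1630 kg/m³
  alloy L: E = 3.883 GPa, ρ = 1320 kg/m³
  alloy Q: E = 33.79 GPa, ρ = 2403 kg/m³
  alloy G: M = 2.87×10⁻³
  alloy F: M = 1.82×10⁻³
  alloy Z: M = 1.62×10⁻³
  alloy Q: M = 1.35×10⁻³
  alloy X: M = 1.25×10⁻³
  alloy L: M = 1.19×10⁻³
Alloy G ranks first.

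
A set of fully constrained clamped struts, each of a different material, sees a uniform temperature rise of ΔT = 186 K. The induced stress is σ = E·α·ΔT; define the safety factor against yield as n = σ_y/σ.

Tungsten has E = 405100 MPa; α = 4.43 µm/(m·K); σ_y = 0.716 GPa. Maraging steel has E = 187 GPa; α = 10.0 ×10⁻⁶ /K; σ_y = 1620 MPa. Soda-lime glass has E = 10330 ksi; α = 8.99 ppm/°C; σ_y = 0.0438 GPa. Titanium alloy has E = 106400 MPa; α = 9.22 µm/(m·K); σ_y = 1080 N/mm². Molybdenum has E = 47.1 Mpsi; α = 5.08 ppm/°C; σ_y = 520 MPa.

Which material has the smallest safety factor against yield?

soda-lime glass

With everything in SI (GPa, ×10⁻⁶/K, MPa):
  tungsten: E = 405.1, α = 4.43, σ_y = 716.0 → σ = 334 MPa, n = 2.15
  maraging steel: E = 187.0, α = 10.0, σ_y = 1620 → σ = 348 MPa, n = 4.66
  soda-lime glass: E = 71.22, α = 8.99, σ_y = 43.80 → σ = 119 MPa, n = 0.368
  titanium alloy: E = 106.4, α = 9.22, σ_y = 1080 → σ = 182 MPa, n = 5.92
  molybdenum: E = 324.7, α = 5.08, σ_y = 520.0 → σ = 307 MPa, n = 1.69
The minimum is soda-lime glass at n = 0.368.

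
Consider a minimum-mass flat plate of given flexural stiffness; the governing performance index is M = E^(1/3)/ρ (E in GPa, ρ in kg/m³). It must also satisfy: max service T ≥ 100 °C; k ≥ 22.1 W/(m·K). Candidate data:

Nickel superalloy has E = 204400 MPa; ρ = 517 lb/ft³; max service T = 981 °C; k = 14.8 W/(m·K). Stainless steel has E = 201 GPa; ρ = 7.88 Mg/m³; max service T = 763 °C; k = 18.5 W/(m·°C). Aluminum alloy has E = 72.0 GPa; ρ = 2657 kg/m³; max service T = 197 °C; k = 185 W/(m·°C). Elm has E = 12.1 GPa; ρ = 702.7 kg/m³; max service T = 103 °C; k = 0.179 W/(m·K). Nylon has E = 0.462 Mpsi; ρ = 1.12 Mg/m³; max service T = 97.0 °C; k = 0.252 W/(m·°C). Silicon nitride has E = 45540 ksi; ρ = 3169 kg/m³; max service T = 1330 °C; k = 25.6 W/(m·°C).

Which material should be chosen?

Screen on constraints: max service T ≥ 100 °C; k ≥ 22.1 W/(m·K). Survivors: aluminum alloy, silicon nitride.
Normalizing units and computing the index:
  aluminum alloy: E = 72.00 GPa, ρ = 2657 kg/m³
  silicon nitride: E = 314.0 GPa, ρ = 3169 kg/m³
  silicon nitride: M = 2.14×10⁻³
  aluminum alloy: M = 1.57×10⁻³
The maximum is for silicon nitride.

silicon nitride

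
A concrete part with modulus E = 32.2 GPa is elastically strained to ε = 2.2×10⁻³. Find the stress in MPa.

σ = E·ε = 32200 MPa × 2.2×10⁻³ = 70.8 MPa.

70.8 MPa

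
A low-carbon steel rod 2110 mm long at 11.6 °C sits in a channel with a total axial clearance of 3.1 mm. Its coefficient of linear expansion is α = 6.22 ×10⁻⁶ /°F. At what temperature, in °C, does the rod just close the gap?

α = 6.22×10⁻⁶/°F × 9/5 = 11.2×10⁻⁶/K.
α·L₀·ΔT = 3.1 mm ⇒ ΔT = 3.1 / (11.2×10⁻⁶ × 2110.0) = 131.2 K.
T = 11.6 + 131.2 = 142.8 °C.

143 °C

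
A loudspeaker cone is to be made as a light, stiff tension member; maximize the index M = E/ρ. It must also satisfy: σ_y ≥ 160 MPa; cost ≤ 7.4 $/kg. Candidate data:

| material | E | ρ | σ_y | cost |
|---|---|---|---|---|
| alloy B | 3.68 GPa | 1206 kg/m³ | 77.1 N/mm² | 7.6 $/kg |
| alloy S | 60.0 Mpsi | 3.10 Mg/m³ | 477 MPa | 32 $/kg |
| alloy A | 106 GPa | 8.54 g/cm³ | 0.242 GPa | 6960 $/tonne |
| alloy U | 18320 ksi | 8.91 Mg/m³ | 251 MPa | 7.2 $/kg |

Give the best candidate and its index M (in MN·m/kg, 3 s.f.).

alloy U, M = 14.2 MN·m/kg

Screen on constraints: σ_y ≥ 160 MPa; cost ≤ 7.4 $/kg. Survivors: alloy A, alloy U.
Normalizing units and computing the index:
  alloy A: E = 106.0 GPa, ρ = 8540 kg/m³
  alloy U: E = 126.3 GPa, ρ = 8910 kg/m³
  alloy U: M = 14.2 MN·m/kg
  alloy A: M = 12.4 MN·m/kg
Alloy U ranks first.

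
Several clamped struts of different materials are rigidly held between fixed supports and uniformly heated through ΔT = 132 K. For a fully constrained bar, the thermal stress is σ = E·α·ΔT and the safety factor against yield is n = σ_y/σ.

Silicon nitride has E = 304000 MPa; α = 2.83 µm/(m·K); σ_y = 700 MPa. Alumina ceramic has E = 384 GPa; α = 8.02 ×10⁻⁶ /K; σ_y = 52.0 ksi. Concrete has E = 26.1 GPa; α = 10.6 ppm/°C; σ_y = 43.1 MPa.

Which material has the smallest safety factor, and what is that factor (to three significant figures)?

alumina ceramic, n = 0.882

With everything in SI (GPa, ×10⁻⁶/K, MPa):
  silicon nitride: E = 304.0, α = 2.83, σ_y = 700.0 → σ = 114 MPa, n = 6.16
  alumina ceramic: E = 384.0, α = 8.02, σ_y = 358.5 → σ = 407 MPa, n = 0.882
  concrete: E = 26.10, α = 10.6, σ_y = 43.10 → σ = 36.5 MPa, n = 1.18
Smallest n: alumina ceramic with n = 0.882.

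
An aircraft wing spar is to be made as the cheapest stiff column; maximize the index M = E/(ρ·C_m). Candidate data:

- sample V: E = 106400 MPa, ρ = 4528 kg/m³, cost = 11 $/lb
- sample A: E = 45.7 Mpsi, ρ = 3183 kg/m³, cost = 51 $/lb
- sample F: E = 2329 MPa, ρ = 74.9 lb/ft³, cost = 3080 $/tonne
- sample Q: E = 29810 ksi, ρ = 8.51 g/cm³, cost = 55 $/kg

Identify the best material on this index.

In SI units:
  sample V: E = 106.4 GPa, ρ = 4528 kg/m³, cost = 24.25 $/kg
  sample A: E = 315.1 GPa, ρ = 3183 kg/m³, cost = 112.4 $/kg
  sample F: E = 2.329 GPa, ρ = 1200 kg/m³, cost = 3.080 $/kg
  sample Q: E = 205.5 GPa, ρ = 8510 kg/m³, cost = 55.00 $/kg
  sample V: M = 0.969 MN·m per $
  sample A: M = 0.880 MN·m per $
  sample F: M = 0.630 MN·m per $
  sample Q: M = 0.439 MN·m per $
The maximum is for sample V.

sample V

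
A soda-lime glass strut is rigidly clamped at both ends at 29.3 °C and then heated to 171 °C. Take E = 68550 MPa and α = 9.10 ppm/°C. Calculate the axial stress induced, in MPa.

E = 68550 MPa = 68.55 GPa.
ΔT = 141.7 K. Constrained thermal stress σ = E·α·ΔT = 68.55×10³ MPa × 9.10×10⁻⁶ × 141.7 = 88.4 MPa (compressive).

88.4 MPa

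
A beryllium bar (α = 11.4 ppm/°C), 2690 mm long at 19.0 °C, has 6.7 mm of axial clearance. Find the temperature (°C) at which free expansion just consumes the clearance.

237 °C

α·L₀·ΔT = 6.7 mm ⇒ ΔT = 6.7 / (11.4×10⁻⁶ × 2690.0) = 218.5 K.
T = 19.0 + 218.5 = 237.5 °C.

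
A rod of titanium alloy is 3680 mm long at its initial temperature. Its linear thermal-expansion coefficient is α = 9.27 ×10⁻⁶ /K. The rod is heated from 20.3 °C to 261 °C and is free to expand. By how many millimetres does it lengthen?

8.21 mm

ΔT = 261 − 20.3 = 240.7 K.
ΔL = α·L₀·ΔT = 9.27×10⁻⁶ × 3680 mm × 240.7 K = 8.21 mm.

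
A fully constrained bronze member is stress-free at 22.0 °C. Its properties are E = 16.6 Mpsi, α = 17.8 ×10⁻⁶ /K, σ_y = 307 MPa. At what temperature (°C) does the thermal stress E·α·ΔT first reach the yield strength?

E = 16.6 Mpsi = 114.5 GPa.
E·α·ΔT = 307.0 MPa ⇒ ΔT = 307.0 / (114.5×10³ × 17.8×10⁻⁶) = 150.7 K.
T = 22.0 + 150.7 = 172.7 °C.

173 °C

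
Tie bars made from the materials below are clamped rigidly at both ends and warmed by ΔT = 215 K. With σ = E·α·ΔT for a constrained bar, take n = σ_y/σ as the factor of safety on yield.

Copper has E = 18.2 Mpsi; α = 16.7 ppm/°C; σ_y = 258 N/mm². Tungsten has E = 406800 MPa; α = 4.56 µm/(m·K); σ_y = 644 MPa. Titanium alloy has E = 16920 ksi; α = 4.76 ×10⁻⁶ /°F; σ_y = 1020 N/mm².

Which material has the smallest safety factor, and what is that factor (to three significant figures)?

Converting E to GPa, α to ×10⁻⁶/K, σ_y to MPa, then σ and n for each:
  copper: E = 125.5, α = 16.7, σ_y = 258.0 → σ = 451 MPa, n = 0.573
  tungsten: E = 406.8, α = 4.56, σ_y = 644.0 → σ = 399 MPa, n = 1.61
  titanium alloy: E = 116.7, α = 8.57, σ_y = 1020 → σ = 215 MPa, n = 4.75
The minimum is copper at n = 0.573.

copper, n = 0.573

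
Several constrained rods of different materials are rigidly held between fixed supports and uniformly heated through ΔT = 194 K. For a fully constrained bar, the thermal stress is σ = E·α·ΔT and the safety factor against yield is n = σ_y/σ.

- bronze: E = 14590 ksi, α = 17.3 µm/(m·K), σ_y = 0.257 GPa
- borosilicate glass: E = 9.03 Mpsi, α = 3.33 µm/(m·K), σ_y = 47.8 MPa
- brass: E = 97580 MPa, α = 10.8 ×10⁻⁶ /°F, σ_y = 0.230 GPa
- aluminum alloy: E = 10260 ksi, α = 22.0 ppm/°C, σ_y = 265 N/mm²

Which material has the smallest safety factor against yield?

brass

Converting E to GPa, α to ×10⁻⁶/K, σ_y to MPa, then σ and n for each:
  bronze: E = 100.6, α = 17.3, σ_y = 257.0 → σ = 338 MPa, n = 0.761
  borosilicate glass: E = 62.26, α = 3.33, σ_y = 47.80 → σ = 40.2 MPa, n = 1.19
  brass: E = 97.58, α = 19.4, σ_y = 230.0 → σ = 368 MPa, n = 0.625
  aluminum alloy: E = 70.74, α = 22.0, σ_y = 265.0 → σ = 302 MPa, n = 0.878
Brass has the lowest safety factor, n = 0.625.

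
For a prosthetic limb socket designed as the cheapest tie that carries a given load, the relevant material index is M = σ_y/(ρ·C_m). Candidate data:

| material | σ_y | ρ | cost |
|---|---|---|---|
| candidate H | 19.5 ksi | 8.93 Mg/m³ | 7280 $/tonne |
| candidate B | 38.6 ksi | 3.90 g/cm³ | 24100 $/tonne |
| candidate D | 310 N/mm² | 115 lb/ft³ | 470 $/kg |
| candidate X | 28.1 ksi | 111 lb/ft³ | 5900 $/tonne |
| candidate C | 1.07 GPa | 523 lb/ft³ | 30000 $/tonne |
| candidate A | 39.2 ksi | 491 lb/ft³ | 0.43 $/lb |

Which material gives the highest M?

After converting to SI:
  candidate H: σ_y = 134.4 MPa, ρ = 8930 kg/m³, cost = 7.280 $/kg
  candidate B: σ_y = 266.1 MPa, ρ = 3900 kg/m³, cost = 24.10 $/kg
  candidate D: σ_y = 310.0 MPa, ρ = 1842 kg/m³, cost = 470.0 $/kg
  candidate X: σ_y = 193.7 MPa, ρ = 1778 kg/m³, cost = 5.900 $/kg
  candidate C: σ_y = 1070 MPa, ρ = 8378 kg/m³, cost = 30.00 $/kg
  candidate A: σ_y = 270.3 MPa, ρ = 7865 kg/m³, cost = 0.9480 $/kg
  candidate A: M = 36.2 kN·m per $
  candidate X: M = 18.5 kN·m per $
  candidate C: M = 4.26 kN·m per $
  candidate B: M = 2.83 kN·m per $
  candidate H: M = 2.07 kN·m per $
  candidate D: M = 0.358 kN·m per $
Candidate A has the largest M.

candidate A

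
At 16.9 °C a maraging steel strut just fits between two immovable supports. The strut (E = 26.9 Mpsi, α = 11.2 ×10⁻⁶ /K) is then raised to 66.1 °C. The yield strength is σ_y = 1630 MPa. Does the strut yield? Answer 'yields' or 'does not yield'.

does not yield

E = 26.9 Mpsi = 185.5 GPa.
ΔT = 49.20 K. Constrained thermal stress σ = E·α·ΔT = 185.5×10³ MPa × 11.2×10⁻⁶ × 49.20 = 102 MPa (compressive).
Compare to σ_y = 1630 MPa: σ < σ_y, so it does not yield.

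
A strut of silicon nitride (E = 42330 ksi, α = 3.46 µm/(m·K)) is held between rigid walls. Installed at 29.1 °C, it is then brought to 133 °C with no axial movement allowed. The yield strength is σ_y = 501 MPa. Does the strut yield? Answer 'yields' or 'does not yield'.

does not yield

E = 42330 ksi = 291.9 GPa.
ΔT = 103.9 K. Constrained thermal stress σ = E·α·ΔT = 291.9×10³ MPa × 3.46×10⁻⁶ × 103.9 = 105 MPa (compressive).
Compare to σ_y = 501 MPa: σ < σ_y, so it does not yield.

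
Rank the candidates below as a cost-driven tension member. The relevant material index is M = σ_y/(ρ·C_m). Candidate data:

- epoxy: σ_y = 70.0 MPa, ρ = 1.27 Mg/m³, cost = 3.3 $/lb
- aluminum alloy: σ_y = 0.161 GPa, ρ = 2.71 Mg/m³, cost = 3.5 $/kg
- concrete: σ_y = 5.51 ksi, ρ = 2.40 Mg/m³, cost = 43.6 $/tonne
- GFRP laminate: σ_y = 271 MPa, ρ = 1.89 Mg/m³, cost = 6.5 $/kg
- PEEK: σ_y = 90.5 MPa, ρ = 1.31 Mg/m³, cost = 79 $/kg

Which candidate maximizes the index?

concrete

After converting to SI:
  epoxy: σ_y = 70.00 MPa, ρ = 1270 kg/m³, cost = 7.275 $/kg
  aluminum alloy: σ_y = 161.0 MPa, ρ = 2710 kg/m³, cost = 3.500 $/kg
  concrete: σ_y = 37.99 MPa, ρ = 2400 kg/m³, cost = 0.04360 $/kg
  GFRP laminate: σ_y = 271.0 MPa, ρ = 1890 kg/m³, cost = 6.500 $/kg
  PEEK: σ_y = 90.50 MPa, ρ = 1310 kg/m³, cost = 79.00 $/kg
  concrete: M = 363 kN·m per $
  GFRP laminate: M = 22.1 kN·m per $
  aluminum alloy: M = 17.0 kN·m per $
  epoxy: M = 7.58 kN·m per $
  PEEK: M = 0.874 kN·m per $
Concrete ranks first.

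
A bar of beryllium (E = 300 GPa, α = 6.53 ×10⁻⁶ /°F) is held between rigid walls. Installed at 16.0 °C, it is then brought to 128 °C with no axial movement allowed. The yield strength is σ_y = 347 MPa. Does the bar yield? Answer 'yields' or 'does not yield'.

α = 6.53×10⁻⁶/°F × 9/5 = 11.8×10⁻⁶/K.
ΔT = 112.0 K. Constrained thermal stress σ = E·α·ΔT = 300.0×10³ MPa × 11.8×10⁻⁶ × 112.0 = 395 MPa (compressive).
Compare to σ_y = 347 MPa: σ ≥ σ_y, so it yields.

yields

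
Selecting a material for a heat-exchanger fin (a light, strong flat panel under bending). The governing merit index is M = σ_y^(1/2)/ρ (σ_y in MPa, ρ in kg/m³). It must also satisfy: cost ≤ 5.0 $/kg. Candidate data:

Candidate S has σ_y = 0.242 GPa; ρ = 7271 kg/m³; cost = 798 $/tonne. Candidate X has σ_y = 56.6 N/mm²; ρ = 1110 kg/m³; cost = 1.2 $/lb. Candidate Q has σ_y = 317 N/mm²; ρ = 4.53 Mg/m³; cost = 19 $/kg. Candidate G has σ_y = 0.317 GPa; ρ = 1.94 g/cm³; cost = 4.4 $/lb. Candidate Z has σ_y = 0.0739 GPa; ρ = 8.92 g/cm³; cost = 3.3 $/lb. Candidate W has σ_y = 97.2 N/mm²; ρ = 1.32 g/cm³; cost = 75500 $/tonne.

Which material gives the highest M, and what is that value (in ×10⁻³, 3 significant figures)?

Screen on constraints: cost ≤ 5.0 $/kg. Survivors: candidate S, candidate X.
In SI units:
  candidate S: σ_y = 242.0 MPa, ρ = 7271 kg/m³
  candidate X: σ_y = 56.60 MPa, ρ = 1110 kg/m³
  candidate X: M = 6.78×10⁻³
  candidate S: M = 2.14×10⁻³
Candidate X has the largest M.

candidate X, M = 6.78×10⁻³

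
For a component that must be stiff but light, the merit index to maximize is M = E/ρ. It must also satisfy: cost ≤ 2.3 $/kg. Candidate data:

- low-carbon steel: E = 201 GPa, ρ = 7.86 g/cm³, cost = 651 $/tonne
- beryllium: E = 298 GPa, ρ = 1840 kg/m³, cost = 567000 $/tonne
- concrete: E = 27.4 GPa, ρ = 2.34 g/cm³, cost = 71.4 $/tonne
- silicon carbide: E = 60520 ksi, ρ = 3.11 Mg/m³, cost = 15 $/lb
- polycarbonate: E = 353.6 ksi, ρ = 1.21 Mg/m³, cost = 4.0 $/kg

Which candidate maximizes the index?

low-carbon steel

Screen on constraints: cost ≤ 2.3 $/kg. Survivors: low-carbon steel, concrete.
In SI units:
  low-carbon steel: E = 201.0 GPa, ρ = 7860 kg/m³
  concrete: E = 27.40 GPa, ρ = 2340 kg/m³
  low-carbon steel: M = 25.6 MN·m/kg
  concrete: M = 11.7 MN·m/kg
The maximum is for low-carbon steel.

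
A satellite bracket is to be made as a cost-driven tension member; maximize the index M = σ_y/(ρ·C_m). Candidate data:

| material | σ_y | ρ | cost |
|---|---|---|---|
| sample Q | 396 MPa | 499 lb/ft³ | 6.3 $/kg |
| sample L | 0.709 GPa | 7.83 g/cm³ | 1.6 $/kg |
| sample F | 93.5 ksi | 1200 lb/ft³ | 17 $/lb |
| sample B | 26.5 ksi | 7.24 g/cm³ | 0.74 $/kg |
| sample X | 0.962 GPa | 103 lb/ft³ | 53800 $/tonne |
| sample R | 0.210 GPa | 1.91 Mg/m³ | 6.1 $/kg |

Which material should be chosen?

After converting to SI:
  sample Q: σ_y = 396.0 MPa, ρ = 7993 kg/m³, cost = 6.300 $/kg
  sample L: σ_y = 709.0 MPa, ρ = 7830 kg/m³, cost = 1.600 $/kg
  sample F: σ_y = 644.7 MPa, ρ = 19220 kg/m³, cost = 37.48 $/kg
  sample B: σ_y = 182.7 MPa, ρ = 7240 kg/m³, cost = 0.7400 $/kg
  sample X: σ_y = 962.0 MPa, ρ = 1650 kg/m³, cost = 53.80 $/kg
  sample R: σ_y = 210.0 MPa, ρ = 1910 kg/m³, cost = 6.100 $/kg
  sample L: M = 56.6 kN·m per $
  sample B: M = 34.1 kN·m per $
  sample R: M = 18.0 kN·m per $
  sample X: M = 10.8 kN·m per $
  sample Q: M = 7.86 kN·m per $
  sample F: M = 0.895 kN·m per $
Highest index: sample L.

sample L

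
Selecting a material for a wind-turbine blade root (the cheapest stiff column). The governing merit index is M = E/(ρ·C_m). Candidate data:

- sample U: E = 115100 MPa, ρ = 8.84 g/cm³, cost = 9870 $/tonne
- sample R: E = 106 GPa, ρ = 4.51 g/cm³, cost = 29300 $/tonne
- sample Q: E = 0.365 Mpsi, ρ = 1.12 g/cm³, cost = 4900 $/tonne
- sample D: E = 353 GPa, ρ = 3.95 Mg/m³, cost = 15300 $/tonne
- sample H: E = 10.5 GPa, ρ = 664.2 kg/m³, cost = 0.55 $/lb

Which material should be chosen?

sample H

Convert each candidate to consistent units, then evaluate M:
  sample U: E = 115.1 GPa, ρ = 8840 kg/m³, cost = 9.870 $/kg
  sample R: E = 106.0 GPa, ρ = 4510 kg/m³, cost = 29.30 $/kg
  sample Q: E = 2.517 GPa, ρ = 1120 kg/m³, cost = 4.900 $/kg
  sample D: E = 353.0 GPa, ρ = 3950 kg/m³, cost = 15.30 $/kg
  sample H: E = 10.50 GPa, ρ = 664.2 kg/m³, cost = 1.213 $/kg
  sample H: M = 13.0 MN·m per $
  sample D: M = 5.84 MN·m per $
  sample U: M = 1.32 MN·m per $
  sample R: M = 0.802 MN·m per $
  sample Q: M = 0.459 MN·m per $
The maximum is for sample H.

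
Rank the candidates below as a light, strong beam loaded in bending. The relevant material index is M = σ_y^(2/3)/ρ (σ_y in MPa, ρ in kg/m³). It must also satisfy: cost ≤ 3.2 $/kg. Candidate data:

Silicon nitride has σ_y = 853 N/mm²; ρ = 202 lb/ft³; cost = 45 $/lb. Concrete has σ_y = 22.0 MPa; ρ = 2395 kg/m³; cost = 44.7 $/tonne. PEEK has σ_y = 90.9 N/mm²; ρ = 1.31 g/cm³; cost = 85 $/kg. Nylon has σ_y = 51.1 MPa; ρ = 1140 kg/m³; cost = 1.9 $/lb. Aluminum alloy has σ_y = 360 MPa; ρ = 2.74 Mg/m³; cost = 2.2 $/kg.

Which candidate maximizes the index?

Screen on constraints: cost ≤ 3.2 $/kg. Survivors: concrete, aluminum alloy.
In SI units:
  concrete: σ_y = 22.00 MPa, ρ = 2395 kg/m³
  aluminum alloy: σ_y = 360.0 MPa, ρ = 2740 kg/m³
  aluminum alloy: M = 18.5×10⁻³
  concrete: M = 3.28×10⁻³
Highest index: aluminum alloy.

aluminum alloy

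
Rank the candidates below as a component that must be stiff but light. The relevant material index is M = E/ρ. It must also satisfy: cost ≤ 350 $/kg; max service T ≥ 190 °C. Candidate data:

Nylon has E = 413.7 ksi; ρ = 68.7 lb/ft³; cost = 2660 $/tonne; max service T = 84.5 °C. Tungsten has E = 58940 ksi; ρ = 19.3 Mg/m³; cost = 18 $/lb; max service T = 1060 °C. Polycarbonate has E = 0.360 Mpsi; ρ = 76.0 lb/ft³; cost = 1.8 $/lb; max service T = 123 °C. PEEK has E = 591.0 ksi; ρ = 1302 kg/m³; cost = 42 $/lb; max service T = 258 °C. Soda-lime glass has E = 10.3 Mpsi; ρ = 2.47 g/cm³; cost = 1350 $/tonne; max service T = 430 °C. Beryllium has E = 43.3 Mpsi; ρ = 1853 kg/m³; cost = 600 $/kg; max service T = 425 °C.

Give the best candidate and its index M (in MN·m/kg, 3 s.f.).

Screen on constraints: cost ≤ 350 $/kg; max service T ≥ 190 °C. Survivors: tungsten, PEEK, soda-lime glass.
Putting every candidate on a common basis:
  tungsten: E = 406.4 GPa, ρ = 19300 kg/m³
  PEEK: E = 4.075 GPa, ρ = 1302 kg/m³
  soda-lime glass: E = 71.02 GPa, ρ = 2470 kg/m³
  soda-lime glass: M = 28.8 MN·m/kg
  tungsten: M = 21.1 MN·m/kg
  PEEK: M = 3.13 MN·m/kg
The maximum is for soda-lime glass.

soda-lime glass, M = 28.8 MN·m/kg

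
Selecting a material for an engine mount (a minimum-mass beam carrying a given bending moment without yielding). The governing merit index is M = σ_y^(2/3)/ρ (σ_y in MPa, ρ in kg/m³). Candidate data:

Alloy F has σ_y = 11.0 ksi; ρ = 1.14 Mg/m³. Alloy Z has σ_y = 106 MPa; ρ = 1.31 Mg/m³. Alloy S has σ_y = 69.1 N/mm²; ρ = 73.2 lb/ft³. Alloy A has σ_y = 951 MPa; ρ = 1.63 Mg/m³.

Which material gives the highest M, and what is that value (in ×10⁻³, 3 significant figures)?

Convert each candidate to consistent units, then evaluate M:
  alloy F: σ_y = 75.84 MPa, ρ = 1140 kg/m³
  alloy Z: σ_y = 106.0 MPa, ρ = 1310 kg/m³
  alloy S: σ_y = 69.10 MPa, ρ = 1173 kg/m³
  alloy A: σ_y = 951.0 MPa, ρ = 1630 kg/m³
  alloy A: M = 59.3×10⁻³
  alloy Z: M = 17.1×10⁻³
  alloy F: M = 15.7×10⁻³
  alloy S: M = 14.4×10⁻³
Alloy A has the largest M.

alloy A, M = 59.3×10⁻³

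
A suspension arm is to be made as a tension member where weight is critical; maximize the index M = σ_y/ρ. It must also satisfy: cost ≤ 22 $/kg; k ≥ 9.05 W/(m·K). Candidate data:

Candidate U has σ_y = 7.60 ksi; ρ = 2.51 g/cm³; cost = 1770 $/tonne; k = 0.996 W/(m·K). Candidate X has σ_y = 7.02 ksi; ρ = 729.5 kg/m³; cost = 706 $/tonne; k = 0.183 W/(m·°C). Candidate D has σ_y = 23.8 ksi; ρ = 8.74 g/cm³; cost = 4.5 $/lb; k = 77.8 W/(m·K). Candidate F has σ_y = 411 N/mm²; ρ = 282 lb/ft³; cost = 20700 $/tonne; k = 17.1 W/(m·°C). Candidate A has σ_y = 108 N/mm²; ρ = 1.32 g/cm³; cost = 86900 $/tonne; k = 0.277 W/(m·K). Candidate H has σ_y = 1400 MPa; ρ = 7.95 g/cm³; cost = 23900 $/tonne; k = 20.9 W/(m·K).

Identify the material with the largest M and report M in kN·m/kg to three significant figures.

Screen on constraints: cost ≤ 22 $/kg; k ≥ 9.05 W/(m·K). Survivors: candidate D, candidate F.
Convert each candidate to consistent units, then evaluate M:
  candidate D: σ_y = 164.1 MPa, ρ = 8740 kg/m³
  candidate F: σ_y = 411.0 MPa, ρ = 4517 kg/m³
  candidate F: M = 91.0 kN·m/kg
  candidate D: M = 18.8 kN·m/kg
Highest index: candidate F.

candidate F, M = 91.0 kN·m/kg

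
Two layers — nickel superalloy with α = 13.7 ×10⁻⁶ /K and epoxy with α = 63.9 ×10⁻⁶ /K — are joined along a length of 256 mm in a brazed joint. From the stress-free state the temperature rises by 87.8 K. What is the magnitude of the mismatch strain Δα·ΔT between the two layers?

4.41×10⁻³

Δα = |13.7 − 63.9|×10⁻⁶/K = 50.2×10⁻⁶/K.
Mismatch strain = Δα·ΔT = 50.2×10⁻⁶ × 87.8 = 4.41×10⁻³.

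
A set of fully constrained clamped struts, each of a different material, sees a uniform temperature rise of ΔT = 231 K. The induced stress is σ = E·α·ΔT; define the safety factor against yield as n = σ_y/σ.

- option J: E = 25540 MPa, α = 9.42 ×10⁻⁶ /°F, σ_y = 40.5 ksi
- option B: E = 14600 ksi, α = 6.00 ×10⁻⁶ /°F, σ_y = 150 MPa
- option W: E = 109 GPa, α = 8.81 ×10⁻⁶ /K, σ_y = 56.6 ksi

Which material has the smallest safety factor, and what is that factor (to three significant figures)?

In consistent units (E in GPa, α in ×10⁻⁶/K, σ_y in MPa):
  option J: E = 25.54, α = 17.0, σ_y = 279.2 → σ = 100 MPa, n = 2.79
  option B: E = 100.7, α = 10.8, σ_y = 150.0 → σ = 251 MPa, n = 0.597
  option W: E = 109.0, α = 8.81, σ_y = 390.2 → σ = 222 MPa, n = 1.76
Option B has the lowest safety factor, n = 0.597.

option B, n = 0.597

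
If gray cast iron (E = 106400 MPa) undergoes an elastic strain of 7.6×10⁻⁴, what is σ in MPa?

E = 106400 MPa = 106.4 GPa.
σ = E·ε = 106400 MPa × 7.6×10⁻⁴ = 80.9 MPa.

80.9 MPa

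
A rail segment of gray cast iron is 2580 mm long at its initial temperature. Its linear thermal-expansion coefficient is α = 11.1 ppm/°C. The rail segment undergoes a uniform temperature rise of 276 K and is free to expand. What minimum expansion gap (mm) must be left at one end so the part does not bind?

7.90 mm

ΔL = α·L₀·ΔT = 11.1×10⁻⁶ × 2580 mm × 276.0 K = 7.90 mm.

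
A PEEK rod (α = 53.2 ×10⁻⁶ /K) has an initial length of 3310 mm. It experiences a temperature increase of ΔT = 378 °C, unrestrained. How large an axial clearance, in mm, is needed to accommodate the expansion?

ΔL = α·L₀·ΔT = 53.2×10⁻⁶ × 3310 mm × 378.0 K = 66.6 mm.

66.6 mm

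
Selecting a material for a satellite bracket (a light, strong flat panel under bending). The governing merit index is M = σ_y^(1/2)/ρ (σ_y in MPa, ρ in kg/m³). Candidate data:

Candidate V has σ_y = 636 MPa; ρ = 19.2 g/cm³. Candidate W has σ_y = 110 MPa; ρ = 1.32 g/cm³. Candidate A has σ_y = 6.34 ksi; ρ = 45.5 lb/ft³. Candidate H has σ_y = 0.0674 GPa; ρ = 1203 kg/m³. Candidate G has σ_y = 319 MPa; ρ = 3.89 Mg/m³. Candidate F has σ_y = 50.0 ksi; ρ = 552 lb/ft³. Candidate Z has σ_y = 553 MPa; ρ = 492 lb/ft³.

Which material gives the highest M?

candidate A

Normalizing units and computing the index:
  candidate V: σ_y = 636.0 MPa, ρ = 19200 kg/m³
  candidate W: σ_y = 110.0 MPa, ρ = 1320 kg/m³
  candidate A: σ_y = 43.71 MPa, ρ = 728.8 kg/m³
  candidate H: σ_y = 67.40 MPa, ρ = 1203 kg/m³
  candidate G: σ_y = 319.0 MPa, ρ = 3890 kg/m³
  candidate F: σ_y = 344.7 MPa, ρ = 8842 kg/m³
  candidate Z: σ_y = 553.0 MPa, ρ = 7881 kg/m³
  candidate A: M = 9.07×10⁻³
  candidate W: M = 7.95×10⁻³
  candidate H: M = 6.82×10⁻³
  candidate G: M = 4.59×10⁻³
  candidate Z: M = 2.98×10⁻³
  candidate F: M = 2.10×10⁻³
  candidate V: M = 1.31×10⁻³
Highest index: candidate A.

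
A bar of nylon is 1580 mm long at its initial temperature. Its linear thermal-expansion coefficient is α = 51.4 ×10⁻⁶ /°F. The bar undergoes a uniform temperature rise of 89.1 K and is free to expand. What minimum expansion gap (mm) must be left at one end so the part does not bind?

Convert α: 51.4×10⁻⁶/°F × (9/5) = 92.5×10⁻⁶/K.
ΔL = α·L₀·ΔT = 92.5×10⁻⁶ × 1580 mm × 89.10 K = 13.0 mm.

13.0 mm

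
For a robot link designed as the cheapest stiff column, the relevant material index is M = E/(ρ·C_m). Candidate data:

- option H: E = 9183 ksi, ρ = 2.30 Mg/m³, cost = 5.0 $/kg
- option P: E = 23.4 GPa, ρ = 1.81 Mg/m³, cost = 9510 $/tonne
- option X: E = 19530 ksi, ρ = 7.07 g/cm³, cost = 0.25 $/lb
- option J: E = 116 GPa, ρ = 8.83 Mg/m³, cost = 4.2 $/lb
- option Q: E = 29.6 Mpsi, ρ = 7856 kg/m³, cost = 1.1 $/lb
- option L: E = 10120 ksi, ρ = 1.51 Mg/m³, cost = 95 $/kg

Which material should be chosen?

option X

In SI units:
  option H: E = 63.31 GPa, ρ = 2300 kg/m³, cost = 5.000 $/kg
  option P: E = 23.40 GPa, ρ = 1810 kg/m³, cost = 9.510 $/kg
  option X: E = 134.7 GPa, ρ = 7070 kg/m³, cost = 0.5511 $/kg
  option J: E = 116.0 GPa, ρ = 8830 kg/m³, cost = 9.259 $/kg
  option Q: E = 204.1 GPa, ρ = 7856 kg/m³, cost = 2.425 $/kg
  option L: E = 69.77 GPa, ρ = 1510 kg/m³, cost = 95.00 $/kg
  option X: M = 34.6 MN·m per $
  option Q: M = 10.7 MN·m per $
  option H: M = 5.51 MN·m per $
  option J: M = 1.42 MN·m per $
  option P: M = 1.36 MN·m per $
  option L: M = 0.486 MN·m per $
The maximum is for option X.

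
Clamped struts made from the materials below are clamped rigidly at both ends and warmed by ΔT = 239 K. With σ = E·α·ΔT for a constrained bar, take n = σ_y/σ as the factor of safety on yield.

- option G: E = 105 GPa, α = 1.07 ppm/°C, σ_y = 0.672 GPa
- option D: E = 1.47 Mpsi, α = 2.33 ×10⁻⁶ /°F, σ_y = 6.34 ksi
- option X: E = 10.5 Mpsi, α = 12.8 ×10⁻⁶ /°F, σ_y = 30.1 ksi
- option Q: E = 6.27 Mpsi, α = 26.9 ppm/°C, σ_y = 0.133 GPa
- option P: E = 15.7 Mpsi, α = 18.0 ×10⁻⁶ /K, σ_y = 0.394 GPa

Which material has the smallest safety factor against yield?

Converting E to GPa, α to ×10⁻⁶/K, σ_y to MPa, then σ and n for each:
  option G: E = 105.0, α = 1.07, σ_y = 672.0 → σ = 26.9 MPa, n = 25.0
  option D: E = 10.14, α = 4.19, σ_y = 43.71 → σ = 10.2 MPa, n = 4.30
  option X: E = 72.39, α = 23.0, σ_y = 207.5 → σ = 399 MPa, n = 0.521
  option Q: E = 43.23, α = 26.9, σ_y = 133.0 → σ = 278 MPa, n = 0.479
  option P: E = 108.2, α = 18.0, σ_y = 394.0 → σ = 466 MPa, n = 0.846
Smallest n: option Q with n = 0.479.

option Q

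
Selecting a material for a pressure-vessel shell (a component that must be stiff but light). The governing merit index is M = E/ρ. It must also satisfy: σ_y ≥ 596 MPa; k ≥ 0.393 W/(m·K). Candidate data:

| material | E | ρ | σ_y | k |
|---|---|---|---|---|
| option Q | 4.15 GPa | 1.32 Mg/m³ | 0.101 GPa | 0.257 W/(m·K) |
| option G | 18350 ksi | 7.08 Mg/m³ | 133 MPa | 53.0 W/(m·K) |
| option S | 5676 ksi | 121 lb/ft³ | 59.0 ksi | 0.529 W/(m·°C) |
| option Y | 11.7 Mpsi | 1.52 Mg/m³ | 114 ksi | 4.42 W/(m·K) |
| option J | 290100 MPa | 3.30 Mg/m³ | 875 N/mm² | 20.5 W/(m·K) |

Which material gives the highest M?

option J

Screen on constraints: σ_y ≥ 596 MPa; k ≥ 0.393 W/(m·K). Survivors: option Y, option J.
Convert each candidate to consistent units, then evaluate M:
  option Y: E = 80.67 GPa, ρ = 1520 kg/m³
  option J: E = 290.1 GPa, ρ = 3300 kg/m³
  option J: M = 87.9 MN·m/kg
  option Y: M = 53.1 MN·m/kg
Option J ranks first.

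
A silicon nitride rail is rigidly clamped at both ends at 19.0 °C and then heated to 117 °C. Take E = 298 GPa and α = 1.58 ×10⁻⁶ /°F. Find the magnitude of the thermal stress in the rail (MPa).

83.1 MPa

α = 1.58×10⁻⁶/°F × 9/5 = 2.84×10⁻⁶/K.
ΔT = 98.00 K. Constrained thermal stress σ = E·α·ΔT = 298.0×10³ MPa × 2.84×10⁻⁶ × 98.00 = 83.1 MPa (compressive).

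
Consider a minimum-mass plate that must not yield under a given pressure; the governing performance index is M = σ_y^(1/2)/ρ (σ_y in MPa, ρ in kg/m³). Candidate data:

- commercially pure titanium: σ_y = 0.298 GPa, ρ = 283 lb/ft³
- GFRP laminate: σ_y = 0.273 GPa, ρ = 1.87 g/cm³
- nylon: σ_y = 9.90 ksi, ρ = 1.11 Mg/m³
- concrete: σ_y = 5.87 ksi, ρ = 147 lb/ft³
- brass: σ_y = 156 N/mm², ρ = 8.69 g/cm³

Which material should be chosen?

GFRP laminate

Normalizing units and computing the index:
  commercially pure titanium: σ_y = 298.0 MPa, ρ = 4533 kg/m³
  GFRP laminate: σ_y = 273.0 MPa, ρ = 1870 kg/m³
  nylon: σ_y = 68.26 MPa, ρ = 1110 kg/m³
  concrete: σ_y = 40.47 MPa, ρ = 2355 kg/m³
  brass: σ_y = 156.0 MPa, ρ = 8690 kg/m³
  GFRP laminate: M = 8.84×10⁻³
  nylon: M = 7.44×10⁻³
  commercially pure titanium: M = 3.81×10⁻³
  concrete: M = 2.70×10⁻³
  brass: M = 1.44×10⁻³
GFRP laminate has the largest M.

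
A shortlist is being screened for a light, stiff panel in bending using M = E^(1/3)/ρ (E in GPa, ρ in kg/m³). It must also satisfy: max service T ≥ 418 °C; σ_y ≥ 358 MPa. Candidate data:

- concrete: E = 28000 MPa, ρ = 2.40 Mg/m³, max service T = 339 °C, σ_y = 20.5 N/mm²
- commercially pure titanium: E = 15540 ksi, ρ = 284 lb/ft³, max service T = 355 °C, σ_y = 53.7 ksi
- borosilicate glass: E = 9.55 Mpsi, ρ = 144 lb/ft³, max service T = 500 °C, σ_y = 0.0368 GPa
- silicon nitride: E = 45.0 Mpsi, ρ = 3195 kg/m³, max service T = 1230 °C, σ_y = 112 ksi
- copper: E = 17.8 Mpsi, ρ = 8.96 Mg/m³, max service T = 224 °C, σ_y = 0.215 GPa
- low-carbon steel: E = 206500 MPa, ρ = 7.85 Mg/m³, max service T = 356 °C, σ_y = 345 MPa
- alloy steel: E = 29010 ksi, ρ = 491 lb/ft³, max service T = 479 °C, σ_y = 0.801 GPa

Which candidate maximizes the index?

Screen on constraints: max service T ≥ 418 °C; σ_y ≥ 358 MPa. Survivors: silicon nitride, alloy steel.
Convert each candidate to consistent units, then evaluate M:
  silicon nitride: E = 310.3 GPa, ρ = 3195 kg/m³
  alloy steel: E = 200.0 GPa, ρ = 7865 kg/m³
  silicon nitride: M = 2.12×10⁻³
  alloy steel: M = 0.744×10⁻³
Highest index: silicon nitride.

silicon nitride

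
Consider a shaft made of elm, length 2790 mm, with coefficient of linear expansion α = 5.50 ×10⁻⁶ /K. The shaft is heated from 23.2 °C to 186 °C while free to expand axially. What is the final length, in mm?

2792.5 mm

ΔT = 186 − 23.2 = 162.8 K.
ΔL = α·L₀·ΔT = 5.50×10⁻⁶ × 2790 mm × 162.8 K = 2.50 mm.
L = L₀ + ΔL = 2790 + 2.50 = 2792.5 mm.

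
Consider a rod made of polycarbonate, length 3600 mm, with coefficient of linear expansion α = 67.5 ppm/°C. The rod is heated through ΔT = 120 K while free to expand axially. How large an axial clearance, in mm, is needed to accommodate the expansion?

ΔL = α·L₀·ΔT = 67.5×10⁻⁶ × 3600 mm × 120.0 K = 29.2 mm.

29.2 mm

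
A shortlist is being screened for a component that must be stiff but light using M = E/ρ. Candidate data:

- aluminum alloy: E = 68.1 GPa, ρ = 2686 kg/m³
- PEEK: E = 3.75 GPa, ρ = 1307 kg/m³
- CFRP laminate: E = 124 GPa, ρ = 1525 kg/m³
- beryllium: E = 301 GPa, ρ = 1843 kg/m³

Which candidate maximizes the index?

Evaluate M for each candidate:
  beryllium: M = 163 MN·m/kg
  CFRP laminate: M = 81.3 MN·m/kg
  aluminum alloy: M = 25.4 MN·m/kg
  PEEK: M = 2.87 MN·m/kg
The maximum is for beryllium.

beryllium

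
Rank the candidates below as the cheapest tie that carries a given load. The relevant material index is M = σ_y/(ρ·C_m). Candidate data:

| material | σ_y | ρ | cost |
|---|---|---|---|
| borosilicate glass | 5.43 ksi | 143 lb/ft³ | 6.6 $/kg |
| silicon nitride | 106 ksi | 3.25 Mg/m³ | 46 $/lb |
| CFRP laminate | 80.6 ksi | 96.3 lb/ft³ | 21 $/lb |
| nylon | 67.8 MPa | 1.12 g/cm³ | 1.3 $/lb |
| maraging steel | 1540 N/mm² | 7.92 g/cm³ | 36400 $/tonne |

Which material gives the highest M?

After converting to SI:
  borosilicate glass: σ_y = 37.44 MPa, ρ = 2291 kg/m³, cost = 6.600 $/kg
  silicon nitride: σ_y = 730.8 MPa, ρ = 3250 kg/m³, cost = 101.4 $/kg
  CFRP laminate: σ_y = 555.7 MPa, ρ = 1543 kg/m³, cost = 46.30 $/kg
  nylon: σ_y = 67.80 MPa, ρ = 1120 kg/m³, cost = 2.866 $/kg
  maraging steel: σ_y = 1540 MPa, ρ = 7920 kg/m³, cost = 36.40 $/kg
  nylon: M = 21.1 kN·m per $
  CFRP laminate: M = 7.78 kN·m per $
  maraging steel: M = 5.34 kN·m per $
  borosilicate glass: M = 2.48 kN·m per $
  silicon nitride: M = 2.22 kN·m per $
Nylon ranks first.

nylon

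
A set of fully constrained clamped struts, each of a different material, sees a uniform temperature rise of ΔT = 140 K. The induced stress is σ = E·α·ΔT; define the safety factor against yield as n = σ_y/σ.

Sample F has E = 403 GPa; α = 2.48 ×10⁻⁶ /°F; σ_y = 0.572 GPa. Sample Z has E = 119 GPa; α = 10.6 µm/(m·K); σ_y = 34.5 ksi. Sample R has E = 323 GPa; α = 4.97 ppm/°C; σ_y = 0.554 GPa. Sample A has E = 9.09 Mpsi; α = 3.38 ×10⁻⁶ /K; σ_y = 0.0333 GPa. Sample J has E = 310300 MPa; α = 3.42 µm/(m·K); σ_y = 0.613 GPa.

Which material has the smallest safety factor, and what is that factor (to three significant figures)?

Converting E to GPa, α to ×10⁻⁶/K, σ_y to MPa, then σ and n for each:
  sample F: E = 403.0, α = 4.46, σ_y = 572.0 → σ = 252 MPa, n = 2.27
  sample Z: E = 119.0, α = 10.6, σ_y = 237.9 → σ = 177 MPa, n = 1.35
  sample R: E = 323.0, α = 4.97, σ_y = 554.0 → σ = 225 MPa, n = 2.47
  sample A: E = 62.67, α = 3.38, σ_y = 33.30 → σ = 29.7 MPa, n = 1.12
  sample J: E = 310.3, α = 3.42, σ_y = 613.0 → σ = 149 MPa, n = 4.13
Smallest n: sample A with n = 1.12.

sample A, n = 1.12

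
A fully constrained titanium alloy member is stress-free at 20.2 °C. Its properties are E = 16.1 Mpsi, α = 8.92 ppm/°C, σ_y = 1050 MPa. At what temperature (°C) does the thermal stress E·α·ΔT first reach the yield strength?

1080 °C

E = 16.1 Mpsi = 111.0 GPa.
E·α·ΔT = 1050 MPa ⇒ ΔT = 1050 / (111.0×10³ × 8.92×10⁻⁶) = 1060 K.
T = 20.2 + 1060 = 1081 °C.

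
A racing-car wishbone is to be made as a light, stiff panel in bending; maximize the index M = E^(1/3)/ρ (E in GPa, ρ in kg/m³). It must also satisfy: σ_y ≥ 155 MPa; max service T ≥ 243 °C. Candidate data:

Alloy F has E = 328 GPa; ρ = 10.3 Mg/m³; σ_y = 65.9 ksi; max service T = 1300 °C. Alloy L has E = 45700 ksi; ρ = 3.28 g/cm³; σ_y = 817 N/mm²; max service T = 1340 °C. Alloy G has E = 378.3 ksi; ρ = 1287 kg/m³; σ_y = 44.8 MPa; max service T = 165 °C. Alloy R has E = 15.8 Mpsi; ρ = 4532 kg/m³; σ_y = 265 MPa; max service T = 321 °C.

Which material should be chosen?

alloy L

Screen on constraints: σ_y ≥ 155 MPa; max service T ≥ 243 °C. Survivors: alloy F, alloy L, alloy R.
After converting to SI:
  alloy F: E = 328.0 GPa, ρ = 10300 kg/m³
  alloy L: E = 315.1 GPa, ρ = 3280 kg/m³
  alloy R: E = 108.9 GPa, ρ = 4532 kg/m³
  alloy L: M = 2.07×10⁻³
  alloy R: M = 1.05×10⁻³
  alloy F: M = 0.670×10⁻³
Alloy L ranks first.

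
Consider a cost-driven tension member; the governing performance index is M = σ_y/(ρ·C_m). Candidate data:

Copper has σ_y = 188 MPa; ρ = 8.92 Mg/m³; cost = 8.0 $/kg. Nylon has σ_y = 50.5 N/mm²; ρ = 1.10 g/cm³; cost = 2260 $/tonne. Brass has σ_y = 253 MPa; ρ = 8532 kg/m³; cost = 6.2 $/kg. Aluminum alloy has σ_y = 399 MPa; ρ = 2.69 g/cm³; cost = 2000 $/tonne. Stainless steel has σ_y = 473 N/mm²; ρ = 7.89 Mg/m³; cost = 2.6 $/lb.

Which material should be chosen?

In SI units:
  copper: σ_y = 188.0 MPa, ρ = 8920 kg/m³, cost = 8.000 $/kg
  nylon: σ_y = 50.50 MPa, ρ = 1100 kg/m³, cost = 2.260 $/kg
  brass: σ_y = 253.0 MPa, ρ = 8532 kg/m³, cost = 6.200 $/kg
  aluminum alloy: σ_y = 399.0 MPa, ρ = 2690 kg/m³, cost = 2.000 $/kg
  stainless steel: σ_y = 473.0 MPa, ρ = 7890 kg/m³, cost = 5.732 $/kg
  aluminum alloy: M = 74.2 kN·m per $
  nylon: M = 20.3 kN·m per $
  stainless steel: M = 10.5 kN·m per $
  brass: M = 4.78 kN·m per $
  copper: M = 2.63 kN·m per $
Highest index: aluminum alloy.

aluminum alloy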